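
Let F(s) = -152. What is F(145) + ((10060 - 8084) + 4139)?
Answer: 5963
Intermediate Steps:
F(145) + ((10060 - 8084) + 4139) = -152 + ((10060 - 8084) + 4139) = -152 + (1976 + 4139) = -152 + 6115 = 5963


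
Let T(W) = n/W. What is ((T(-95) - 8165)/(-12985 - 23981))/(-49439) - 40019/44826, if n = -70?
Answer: -115801156633555/129710304421113 ≈ -0.89277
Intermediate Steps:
T(W) = -70/W
((T(-95) - 8165)/(-12985 - 23981))/(-49439) - 40019/44826 = ((-70/(-95) - 8165)/(-12985 - 23981))/(-49439) - 40019/44826 = ((-70*(-1/95) - 8165)/(-36966))*(-1/49439) - 40019*1/44826 = ((14/19 - 8165)*(-1/36966))*(-1/49439) - 40019/44826 = -155121/19*(-1/36966)*(-1/49439) - 40019/44826 = (51707/234118)*(-1/49439) - 40019/44826 = -51707/11574559802 - 40019/44826 = -115801156633555/129710304421113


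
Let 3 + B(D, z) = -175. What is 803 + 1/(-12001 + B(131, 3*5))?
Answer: 9779736/12179 ≈ 803.00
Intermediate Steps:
B(D, z) = -178 (B(D, z) = -3 - 175 = -178)
803 + 1/(-12001 + B(131, 3*5)) = 803 + 1/(-12001 - 178) = 803 + 1/(-12179) = 803 - 1/12179 = 9779736/12179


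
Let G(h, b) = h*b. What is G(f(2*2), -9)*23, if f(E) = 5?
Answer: -1035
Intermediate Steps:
G(h, b) = b*h
G(f(2*2), -9)*23 = -9*5*23 = -45*23 = -1035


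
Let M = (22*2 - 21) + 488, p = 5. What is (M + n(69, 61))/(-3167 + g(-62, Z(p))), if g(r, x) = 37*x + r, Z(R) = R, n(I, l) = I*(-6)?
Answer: -97/3044 ≈ -0.031866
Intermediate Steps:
n(I, l) = -6*I
M = 511 (M = (44 - 21) + 488 = 23 + 488 = 511)
g(r, x) = r + 37*x
(M + n(69, 61))/(-3167 + g(-62, Z(p))) = (511 - 6*69)/(-3167 + (-62 + 37*5)) = (511 - 414)/(-3167 + (-62 + 185)) = 97/(-3167 + 123) = 97/(-3044) = 97*(-1/3044) = -97/3044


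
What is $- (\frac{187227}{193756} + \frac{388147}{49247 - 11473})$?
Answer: $- \frac{41139061415}{3659469572} \approx -11.242$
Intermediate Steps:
$- (\frac{187227}{193756} + \frac{388147}{49247 - 11473}) = - (187227 \cdot \frac{1}{193756} + \frac{388147}{49247 - 11473}) = - (\frac{187227}{193756} + \frac{388147}{37774}) = \left(-1\right) \frac{41139061415}{3659469572} = - \frac{41139061415}{3659469572}$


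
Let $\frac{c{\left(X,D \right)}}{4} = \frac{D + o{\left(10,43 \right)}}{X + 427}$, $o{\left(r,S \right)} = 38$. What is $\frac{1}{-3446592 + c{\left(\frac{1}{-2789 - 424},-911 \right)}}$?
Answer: $- \frac{685975}{2364281557098} \approx -2.9014 \cdot 10^{-7}$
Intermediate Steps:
$c{\left(X,D \right)} = \frac{4 \left(38 + D\right)}{427 + X}$ ($c{\left(X,D \right)} = 4 \frac{D + 38}{X + 427} = 4 \frac{38 + D}{427 + X} = \frac{4 \left(38 + D\right)}{427 + X}$)
$\frac{1}{-3446592 + c{\left(\frac{1}{-2789 - 424},-911 \right)}} = \frac{1}{-3446592 + \frac{4 \left(38 - 911\right)}{427 + \frac{1}{-2789 - 424}}} = \frac{1}{-3446592 + 4 \frac{1}{427 + \frac{1}{-3213}} \left(-873\right)} = \frac{1}{-3446592 + 4 \frac{1}{427 - \frac{1}{3213}} \left(-873\right)} = \frac{1}{-3446592 + 4 \frac{1}{\frac{1371950}{3213}} \left(-873\right)} = \frac{1}{-3446592 + 4 \cdot \frac{3213}{1371950} \left(-873\right)} = \frac{1}{-3446592 - \frac{5609898}{685975}} = \frac{1}{- \frac{2364281557098}{685975}} = - \frac{685975}{2364281557098}$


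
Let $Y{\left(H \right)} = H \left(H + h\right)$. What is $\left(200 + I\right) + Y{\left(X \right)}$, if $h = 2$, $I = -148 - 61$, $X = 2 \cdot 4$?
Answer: $71$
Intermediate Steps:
$X = 8$
$I = -209$
$Y{\left(H \right)} = H \left(2 + H\right)$ ($Y{\left(H \right)} = H \left(H + 2\right) = H \left(2 + H\right)$)
$\left(200 + I\right) + Y{\left(X \right)} = \left(200 - 209\right) + 8 \left(2 + 8\right) = -9 + 8 \cdot 10 = -9 + 80 = 71$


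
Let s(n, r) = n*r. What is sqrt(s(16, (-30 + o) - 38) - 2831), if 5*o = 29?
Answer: I*sqrt(95655)/5 ≈ 61.856*I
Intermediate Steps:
o = 29/5 (o = (1/5)*29 = 29/5 ≈ 5.8000)
sqrt(s(16, (-30 + o) - 38) - 2831) = sqrt(16*((-30 + 29/5) - 38) - 2831) = sqrt(16*(-121/5 - 38) - 2831) = sqrt(16*(-311/5) - 2831) = sqrt(-4976/5 - 2831) = sqrt(-19131/5) = I*sqrt(95655)/5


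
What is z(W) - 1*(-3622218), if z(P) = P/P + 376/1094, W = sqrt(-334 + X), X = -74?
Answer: 1981353981/547 ≈ 3.6222e+6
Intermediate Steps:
W = 2*I*sqrt(102) (W = sqrt(-334 - 74) = sqrt(-408) = 2*I*sqrt(102) ≈ 20.199*I)
z(P) = 735/547 (z(P) = 1 + 376*(1/1094) = 1 + 188/547 = 735/547)
z(W) - 1*(-3622218) = 735/547 - 1*(-3622218) = 735/547 + 3622218 = 1981353981/547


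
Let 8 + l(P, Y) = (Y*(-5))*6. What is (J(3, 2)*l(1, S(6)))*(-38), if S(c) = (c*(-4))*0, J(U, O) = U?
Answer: 912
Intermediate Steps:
S(c) = 0 (S(c) = -4*c*0 = 0)
l(P, Y) = -8 - 30*Y (l(P, Y) = -8 + (Y*(-5))*6 = -8 - 5*Y*6 = -8 - 30*Y)
(J(3, 2)*l(1, S(6)))*(-38) = (3*(-8 - 30*0))*(-38) = (3*(-8 + 0))*(-38) = (3*(-8))*(-38) = -24*(-38) = 912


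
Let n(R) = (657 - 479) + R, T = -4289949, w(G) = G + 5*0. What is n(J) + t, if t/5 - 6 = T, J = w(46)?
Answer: -21449491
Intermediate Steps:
w(G) = G (w(G) = G + 0 = G)
J = 46
t = -21449715 (t = 30 + 5*(-4289949) = 30 - 21449745 = -21449715)
n(R) = 178 + R
n(J) + t = (178 + 46) - 21449715 = 224 - 21449715 = -21449491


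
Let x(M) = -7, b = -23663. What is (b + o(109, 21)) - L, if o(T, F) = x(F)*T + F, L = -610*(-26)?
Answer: -40265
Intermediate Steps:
L = 15860
o(T, F) = F - 7*T (o(T, F) = -7*T + F = F - 7*T)
(b + o(109, 21)) - L = (-23663 + (21 - 7*109)) - 1*15860 = (-23663 + (21 - 763)) - 15860 = (-23663 - 742) - 15860 = -24405 - 15860 = -40265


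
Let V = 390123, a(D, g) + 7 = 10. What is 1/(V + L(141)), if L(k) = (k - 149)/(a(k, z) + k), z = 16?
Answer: 18/7022213 ≈ 2.5633e-6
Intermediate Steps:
a(D, g) = 3 (a(D, g) = -7 + 10 = 3)
L(k) = (-149 + k)/(3 + k) (L(k) = (k - 149)/(3 + k) = (-149 + k)/(3 + k))
1/(V + L(141)) = 1/(390123 + (-149 + 141)/(3 + 141)) = 1/(390123 - 8/144) = 1/(390123 + (1/144)*(-8)) = 1/(390123 - 1/18) = 1/(7022213/18) = 18/7022213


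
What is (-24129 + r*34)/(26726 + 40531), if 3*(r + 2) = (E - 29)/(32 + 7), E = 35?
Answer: -943615/2623023 ≈ -0.35974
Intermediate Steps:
r = -76/39 (r = -2 + ((35 - 29)/(32 + 7))/3 = -2 + (6/39)/3 = -2 + (6*(1/39))/3 = -2 + (⅓)*(2/13) = -2 + 2/39 = -76/39 ≈ -1.9487)
(-24129 + r*34)/(26726 + 40531) = (-24129 - 76/39*34)/(26726 + 40531) = (-24129 - 2584/39)/67257 = -943615/39*1/67257 = -943615/2623023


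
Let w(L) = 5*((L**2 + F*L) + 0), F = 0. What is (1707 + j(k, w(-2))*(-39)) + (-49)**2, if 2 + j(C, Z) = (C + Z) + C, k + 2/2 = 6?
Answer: 3016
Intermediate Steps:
k = 5 (k = -1 + 6 = 5)
w(L) = 5*L**2 (w(L) = 5*((L**2 + 0*L) + 0) = 5*((L**2 + 0) + 0) = 5*(L**2 + 0) = 5*L**2)
j(C, Z) = -2 + Z + 2*C (j(C, Z) = -2 + ((C + Z) + C) = -2 + (Z + 2*C) = -2 + Z + 2*C)
(1707 + j(k, w(-2))*(-39)) + (-49)**2 = (1707 + (-2 + 5*(-2)**2 + 2*5)*(-39)) + (-49)**2 = (1707 + (-2 + 5*4 + 10)*(-39)) + 2401 = (1707 + (-2 + 20 + 10)*(-39)) + 2401 = (1707 + 28*(-39)) + 2401 = (1707 - 1092) + 2401 = 615 + 2401 = 3016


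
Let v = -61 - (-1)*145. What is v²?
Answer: 7056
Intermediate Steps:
v = 84 (v = -61 - 1*(-145) = -61 + 145 = 84)
v² = 84² = 7056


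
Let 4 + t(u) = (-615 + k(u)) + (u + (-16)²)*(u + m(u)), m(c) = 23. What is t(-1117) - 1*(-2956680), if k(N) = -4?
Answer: 3897991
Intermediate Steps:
t(u) = -623 + (23 + u)*(256 + u) (t(u) = -4 + ((-615 - 4) + (u + (-16)²)*(u + 23)) = -4 + (-619 + (u + 256)*(23 + u)) = -4 + (-619 + (256 + u)*(23 + u)) = -4 + (-619 + (23 + u)*(256 + u)) = -623 + (23 + u)*(256 + u))
t(-1117) - 1*(-2956680) = (5265 + (-1117)² + 279*(-1117)) - 1*(-2956680) = (5265 + 1247689 - 311643) + 2956680 = 941311 + 2956680 = 3897991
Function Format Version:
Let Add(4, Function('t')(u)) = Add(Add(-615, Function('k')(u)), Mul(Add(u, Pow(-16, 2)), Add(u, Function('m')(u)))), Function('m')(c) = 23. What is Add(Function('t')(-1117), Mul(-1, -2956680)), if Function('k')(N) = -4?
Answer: 3897991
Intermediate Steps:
Function('t')(u) = Add(-623, Mul(Add(23, u), Add(256, u))) (Function('t')(u) = Add(-4, Add(Add(-615, -4), Mul(Add(u, Pow(-16, 2)), Add(u, 23)))) = Add(-4, Add(-619, Mul(Add(u, 256), Add(23, u)))) = Add(-4, Add(-619, Mul(Add(256, u), Add(23, u)))) = Add(-4, Add(-619, Mul(Add(23, u), Add(256, u)))) = Add(-623, Mul(Add(23, u), Add(256, u))))
Add(Function('t')(-1117), Mul(-1, -2956680)) = Add(Add(5265, Pow(-1117, 2), Mul(279, -1117)), Mul(-1, -2956680)) = Add(Add(5265, 1247689, -311643), 2956680) = Add(941311, 2956680) = 3897991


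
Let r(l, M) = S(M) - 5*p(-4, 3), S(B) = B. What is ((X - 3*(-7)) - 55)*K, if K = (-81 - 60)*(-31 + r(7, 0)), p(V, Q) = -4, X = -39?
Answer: -113223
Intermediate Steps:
r(l, M) = 20 + M (r(l, M) = M - 5*(-4) = M + 20 = 20 + M)
K = 1551 (K = (-81 - 60)*(-31 + (20 + 0)) = -141*(-31 + 20) = -141*(-11) = 1551)
((X - 3*(-7)) - 55)*K = ((-39 - 3*(-7)) - 55)*1551 = ((-39 + 21) - 55)*1551 = (-18 - 55)*1551 = -73*1551 = -113223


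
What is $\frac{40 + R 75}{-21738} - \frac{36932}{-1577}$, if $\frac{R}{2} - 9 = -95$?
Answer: $\frac{411554018}{17140413} \approx 24.011$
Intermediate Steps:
$R = -172$ ($R = 18 + 2 \left(-95\right) = 18 - 190 = -172$)
$\frac{40 + R 75}{-21738} - \frac{36932}{-1577} = \frac{40 - 12900}{-21738} - \frac{36932}{-1577} = \left(40 - 12900\right) \left(- \frac{1}{21738}\right) - - \frac{36932}{1577} = \left(-12860\right) \left(- \frac{1}{21738}\right) + \frac{36932}{1577} = \frac{6430}{10869} + \frac{36932}{1577} = \frac{411554018}{17140413}$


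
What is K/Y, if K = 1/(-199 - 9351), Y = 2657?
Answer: -1/25374350 ≈ -3.9410e-8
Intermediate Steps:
K = -1/9550 (K = 1/(-9550) = -1/9550 ≈ -0.00010471)
K/Y = -1/9550/2657 = -1/9550*1/2657 = -1/25374350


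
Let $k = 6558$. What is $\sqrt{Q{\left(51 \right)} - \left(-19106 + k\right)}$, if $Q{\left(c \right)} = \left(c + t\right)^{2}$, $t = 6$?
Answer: $\sqrt{15797} \approx 125.69$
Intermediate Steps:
$Q{\left(c \right)} = \left(6 + c\right)^{2}$ ($Q{\left(c \right)} = \left(c + 6\right)^{2} = \left(6 + c\right)^{2}$)
$\sqrt{Q{\left(51 \right)} - \left(-19106 + k\right)} = \sqrt{\left(6 + 51\right)^{2} + \left(19106 - 6558\right)} = \sqrt{57^{2} + \left(19106 - 6558\right)} = \sqrt{3249 + 12548} = \sqrt{15797}$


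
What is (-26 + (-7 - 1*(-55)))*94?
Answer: 2068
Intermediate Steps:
(-26 + (-7 - 1*(-55)))*94 = (-26 + (-7 + 55))*94 = (-26 + 48)*94 = 22*94 = 2068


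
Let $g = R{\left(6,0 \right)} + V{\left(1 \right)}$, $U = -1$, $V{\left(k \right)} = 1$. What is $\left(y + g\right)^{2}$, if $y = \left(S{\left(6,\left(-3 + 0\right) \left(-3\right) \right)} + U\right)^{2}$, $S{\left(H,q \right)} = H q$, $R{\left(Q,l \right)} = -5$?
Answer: $7868025$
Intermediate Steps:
$g = -4$ ($g = -5 + 1 = -4$)
$y = 2809$ ($y = \left(6 \left(-3 + 0\right) \left(-3\right) - 1\right)^{2} = \left(6 \left(\left(-3\right) \left(-3\right)\right) - 1\right)^{2} = \left(6 \cdot 9 - 1\right)^{2} = \left(54 - 1\right)^{2} = 53^{2} = 2809$)
$\left(y + g\right)^{2} = \left(2809 - 4\right)^{2} = 2805^{2} = 7868025$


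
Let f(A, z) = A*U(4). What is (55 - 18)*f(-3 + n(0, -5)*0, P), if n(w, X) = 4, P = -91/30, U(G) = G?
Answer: -444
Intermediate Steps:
P = -91/30 (P = -91*1/30 = -91/30 ≈ -3.0333)
f(A, z) = 4*A (f(A, z) = A*4 = 4*A)
(55 - 18)*f(-3 + n(0, -5)*0, P) = (55 - 18)*(4*(-3 + 4*0)) = 37*(4*(-3 + 0)) = 37*(4*(-3)) = 37*(-12) = -444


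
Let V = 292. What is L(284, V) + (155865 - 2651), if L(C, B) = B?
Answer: 153506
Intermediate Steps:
L(284, V) + (155865 - 2651) = 292 + (155865 - 2651) = 292 + 153214 = 153506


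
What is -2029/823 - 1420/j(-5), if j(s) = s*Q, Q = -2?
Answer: -118895/823 ≈ -144.47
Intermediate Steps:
j(s) = -2*s (j(s) = s*(-2) = -2*s)
-2029/823 - 1420/j(-5) = -2029/823 - 1420/((-2*(-5))) = -2029*1/823 - 1420/10 = -2029/823 - 1420*1/10 = -2029/823 - 142 = -118895/823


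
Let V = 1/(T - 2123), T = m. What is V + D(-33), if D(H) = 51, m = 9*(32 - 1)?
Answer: 94043/1844 ≈ 50.999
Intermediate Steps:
m = 279 (m = 9*31 = 279)
T = 279
V = -1/1844 (V = 1/(279 - 2123) = 1/(-1844) = -1/1844 ≈ -0.00054230)
V + D(-33) = -1/1844 + 51 = 94043/1844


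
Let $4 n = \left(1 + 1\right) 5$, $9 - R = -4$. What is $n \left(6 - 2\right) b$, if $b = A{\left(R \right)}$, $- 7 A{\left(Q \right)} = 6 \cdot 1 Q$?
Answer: $- \frac{780}{7} \approx -111.43$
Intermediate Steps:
$R = 13$ ($R = 9 - -4 = 9 + 4 = 13$)
$A{\left(Q \right)} = - \frac{6 Q}{7}$ ($A{\left(Q \right)} = - \frac{6 \cdot 1 Q}{7} = - \frac{6 Q}{7}$)
$b = - \frac{78}{7}$ ($b = \left(- \frac{6}{7}\right) 13 = - \frac{78}{7} \approx -11.143$)
$n = \frac{5}{2}$ ($n = \frac{\left(1 + 1\right) 5}{4} = \frac{2 \cdot 5}{4} = \frac{1}{4} \cdot 10 = \frac{5}{2} \approx 2.5$)
$n \left(6 - 2\right) b = \frac{5 \left(6 - 2\right)}{2} \left(- \frac{78}{7}\right) = \frac{5}{2} \cdot 4 \left(- \frac{78}{7}\right) = 10 \left(- \frac{78}{7}\right) = - \frac{780}{7}$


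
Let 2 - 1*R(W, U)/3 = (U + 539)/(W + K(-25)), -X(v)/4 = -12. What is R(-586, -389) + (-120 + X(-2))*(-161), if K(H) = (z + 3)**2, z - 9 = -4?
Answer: 336367/29 ≈ 11599.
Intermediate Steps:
z = 5 (z = 9 - 4 = 5)
X(v) = 48 (X(v) = -4*(-12) = 48)
K(H) = 64 (K(H) = (5 + 3)**2 = 8**2 = 64)
R(W, U) = 6 - 3*(539 + U)/(64 + W) (R(W, U) = 6 - 3*(U + 539)/(W + 64) = 6 - 3*(539 + U)/(64 + W))
R(-586, -389) + (-120 + X(-2))*(-161) = 3*(-411 - 1*(-389) + 2*(-586))/(64 - 586) + (-120 + 48)*(-161) = 3*(-411 + 389 - 1172)/(-522) - 72*(-161) = 3*(-1/522)*(-1194) + 11592 = 199/29 + 11592 = 336367/29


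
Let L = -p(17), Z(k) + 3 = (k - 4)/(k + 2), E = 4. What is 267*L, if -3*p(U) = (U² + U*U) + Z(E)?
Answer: 51175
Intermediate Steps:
Z(k) = -3 + (-4 + k)/(2 + k) (Z(k) = -3 + (k - 4)/(k + 2) = -3 + (-4 + k)/(2 + k))
p(U) = 1 - 2*U²/3 (p(U) = -((U² + U*U) + 2*(-5 - 1*4)/(2 + 4))/3 = -((U² + U²) + 2*(-5 - 4)/6)/3 = -(2*U² + 2*(⅙)*(-9))/3 = -(2*U² - 3)/3 = -(-3 + 2*U²)/3 = 1 - 2*U²/3)
L = 575/3 (L = -(1 - ⅔*17²) = -(1 - ⅔*289) = -(1 - 578/3) = -1*(-575/3) = 575/3 ≈ 191.67)
267*L = 267*(575/3) = 51175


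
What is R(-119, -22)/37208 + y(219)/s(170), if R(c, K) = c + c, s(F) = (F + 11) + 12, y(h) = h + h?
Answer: 8125585/3590572 ≈ 2.2630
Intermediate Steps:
y(h) = 2*h
s(F) = 23 + F (s(F) = (11 + F) + 12 = 23 + F)
R(c, K) = 2*c
R(-119, -22)/37208 + y(219)/s(170) = (2*(-119))/37208 + (2*219)/(23 + 170) = -238*1/37208 + 438/193 = -119/18604 + 438*(1/193) = -119/18604 + 438/193 = 8125585/3590572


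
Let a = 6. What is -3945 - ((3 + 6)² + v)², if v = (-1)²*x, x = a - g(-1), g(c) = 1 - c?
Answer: -11170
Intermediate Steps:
x = 4 (x = 6 - (1 - 1*(-1)) = 6 - (1 + 1) = 6 - 1*2 = 6 - 2 = 4)
v = 4 (v = (-1)²*4 = 1*4 = 4)
-3945 - ((3 + 6)² + v)² = -3945 - ((3 + 6)² + 4)² = -3945 - (9² + 4)² = -3945 - (81 + 4)² = -3945 - 1*85² = -3945 - 1*7225 = -3945 - 7225 = -11170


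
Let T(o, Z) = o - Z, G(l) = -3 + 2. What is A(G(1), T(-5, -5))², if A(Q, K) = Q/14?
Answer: 1/196 ≈ 0.0051020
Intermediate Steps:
G(l) = -1
A(Q, K) = Q/14 (A(Q, K) = Q*(1/14) = Q/14)
A(G(1), T(-5, -5))² = ((1/14)*(-1))² = (-1/14)² = 1/196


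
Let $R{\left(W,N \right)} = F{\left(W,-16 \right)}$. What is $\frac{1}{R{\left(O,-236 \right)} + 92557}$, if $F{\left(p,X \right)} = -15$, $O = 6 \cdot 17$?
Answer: $\frac{1}{92542} \approx 1.0806 \cdot 10^{-5}$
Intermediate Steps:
$O = 102$
$R{\left(W,N \right)} = -15$
$\frac{1}{R{\left(O,-236 \right)} + 92557} = \frac{1}{-15 + 92557} = \frac{1}{92542}$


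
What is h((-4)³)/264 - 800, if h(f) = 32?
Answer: -26396/33 ≈ -799.88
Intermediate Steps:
h((-4)³)/264 - 800 = 32/264 - 800 = 32*(1/264) - 800 = 4/33 - 800 = -26396/33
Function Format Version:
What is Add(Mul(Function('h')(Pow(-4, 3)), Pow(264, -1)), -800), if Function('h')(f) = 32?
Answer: Rational(-26396, 33) ≈ -799.88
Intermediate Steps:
Add(Mul(Function('h')(Pow(-4, 3)), Pow(264, -1)), -800) = Add(Mul(32, Pow(264, -1)), -800) = Add(Mul(32, Rational(1, 264)), -800) = Add(Rational(4, 33), -800) = Rational(-26396, 33)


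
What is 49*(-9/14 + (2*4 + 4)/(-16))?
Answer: -273/4 ≈ -68.250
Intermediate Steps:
49*(-9/14 + (2*4 + 4)/(-16)) = 49*(-9*1/14 + (8 + 4)*(-1/16)) = 49*(-9/14 + 12*(-1/16)) = 49*(-9/14 - 3/4) = 49*(-39/28) = -273/4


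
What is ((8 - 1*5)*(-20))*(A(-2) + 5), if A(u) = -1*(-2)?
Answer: -420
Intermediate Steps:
A(u) = 2
((8 - 1*5)*(-20))*(A(-2) + 5) = ((8 - 1*5)*(-20))*(2 + 5) = ((8 - 5)*(-20))*7 = (3*(-20))*7 = -60*7 = -420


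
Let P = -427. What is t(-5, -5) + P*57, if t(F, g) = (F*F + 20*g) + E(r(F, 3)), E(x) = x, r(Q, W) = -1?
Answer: -24415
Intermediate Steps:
t(F, g) = -1 + F² + 20*g (t(F, g) = (F*F + 20*g) - 1 = (F² + 20*g) - 1 = -1 + F² + 20*g)
t(-5, -5) + P*57 = (-1 + (-5)² + 20*(-5)) - 427*57 = (-1 + 25 - 100) - 24339 = -76 - 24339 = -24415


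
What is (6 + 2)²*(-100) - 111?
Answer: -6511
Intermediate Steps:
(6 + 2)²*(-100) - 111 = 8²*(-100) - 111 = 64*(-100) - 111 = -6400 - 111 = -6511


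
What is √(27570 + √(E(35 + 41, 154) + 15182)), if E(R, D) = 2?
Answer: √(27570 + 4*√949) ≈ 166.41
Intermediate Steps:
√(27570 + √(E(35 + 41, 154) + 15182)) = √(27570 + √(2 + 15182)) = √(27570 + √15184) = √(27570 + 4*√949)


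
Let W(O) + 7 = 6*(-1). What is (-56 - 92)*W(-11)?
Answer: 1924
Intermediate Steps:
W(O) = -13 (W(O) = -7 + 6*(-1) = -7 - 6 = -13)
(-56 - 92)*W(-11) = (-56 - 92)*(-13) = -148*(-13) = 1924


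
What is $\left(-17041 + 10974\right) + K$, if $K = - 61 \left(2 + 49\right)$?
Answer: $-9178$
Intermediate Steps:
$K = -3111$ ($K = \left(-61\right) 51 = -3111$)
$\left(-17041 + 10974\right) + K = \left(-17041 + 10974\right) - 3111 = -6067 - 3111 = -9178$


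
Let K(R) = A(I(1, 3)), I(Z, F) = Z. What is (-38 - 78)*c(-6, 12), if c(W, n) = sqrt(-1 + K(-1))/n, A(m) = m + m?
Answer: -29/3 ≈ -9.6667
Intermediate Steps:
A(m) = 2*m
K(R) = 2 (K(R) = 2*1 = 2)
c(W, n) = 1/n (c(W, n) = sqrt(-1 + 2)/n = sqrt(1)/n = 1/n)
(-38 - 78)*c(-6, 12) = (-38 - 78)/12 = -116*1/12 = -29/3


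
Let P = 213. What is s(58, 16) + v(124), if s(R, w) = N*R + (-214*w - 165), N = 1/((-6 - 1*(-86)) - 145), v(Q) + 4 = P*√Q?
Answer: -233603/65 + 426*√31 ≈ -1222.0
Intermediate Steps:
v(Q) = -4 + 213*√Q
N = -1/65 (N = 1/((-6 + 86) - 145) = 1/(80 - 145) = 1/(-65) = -1/65 ≈ -0.015385)
s(R, w) = -165 - 214*w - R/65 (s(R, w) = -R/65 + (-214*w - 165) = -R/65 + (-165 - 214*w) = -165 - 214*w - R/65)
s(58, 16) + v(124) = (-165 - 214*16 - 1/65*58) + (-4 + 213*√124) = (-165 - 3424 - 58/65) + (-4 + 213*(2*√31)) = -233343/65 + (-4 + 426*√31) = -233603/65 + 426*√31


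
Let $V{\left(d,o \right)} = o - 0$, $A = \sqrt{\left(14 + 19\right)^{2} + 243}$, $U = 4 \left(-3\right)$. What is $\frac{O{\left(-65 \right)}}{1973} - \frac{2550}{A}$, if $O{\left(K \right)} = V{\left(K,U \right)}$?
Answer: $- \frac{12}{1973} - \frac{425 \sqrt{37}}{37} \approx -69.876$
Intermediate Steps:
$U = -12$
$A = 6 \sqrt{37}$ ($A = \sqrt{33^{2} + 243} = \sqrt{1089 + 243} = \sqrt{1332} = 6 \sqrt{37} \approx 36.497$)
$V{\left(d,o \right)} = o$ ($V{\left(d,o \right)} = o + 0 = o$)
$O{\left(K \right)} = -12$
$\frac{O{\left(-65 \right)}}{1973} - \frac{2550}{A} = - \frac{12}{1973} - \frac{2550}{6 \sqrt{37}} = \left(-12\right) \frac{1}{1973} - 2550 \frac{\sqrt{37}}{222} = - \frac{12}{1973} - \frac{425 \sqrt{37}}{37}$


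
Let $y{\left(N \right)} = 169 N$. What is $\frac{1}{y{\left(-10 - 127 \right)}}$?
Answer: $- \frac{1}{23153} \approx -4.3191 \cdot 10^{-5}$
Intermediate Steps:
$\frac{1}{y{\left(-10 - 127 \right)}} = \frac{1}{169 \left(-10 - 127\right)} = \frac{1}{169 \left(-137\right)} = \frac{1}{-23153} = - \frac{1}{23153}$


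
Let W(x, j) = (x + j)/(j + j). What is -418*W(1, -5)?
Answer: -836/5 ≈ -167.20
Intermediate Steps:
W(x, j) = (j + x)/(2*j) (W(x, j) = (j + x)/((2*j)) = (j + x)*(1/(2*j)) = (j + x)/(2*j))
-418*W(1, -5) = -209*(-5 + 1)/(-5) = -209*(-1)*(-4)/5 = -418*⅖ = -836/5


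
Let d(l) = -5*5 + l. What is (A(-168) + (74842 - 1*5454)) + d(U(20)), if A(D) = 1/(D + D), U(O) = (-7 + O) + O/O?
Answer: 23310671/336 ≈ 69377.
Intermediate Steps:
U(O) = -6 + O (U(O) = (-7 + O) + 1 = -6 + O)
d(l) = -25 + l
A(D) = 1/(2*D)
(A(-168) + (74842 - 1*5454)) + d(U(20)) = ((½)/(-168) + (74842 - 1*5454)) + (-25 + (-6 + 20)) = ((½)*(-1/168) + (74842 - 5454)) + (-25 + 14) = (-1/336 + 69388) - 11 = 23314367/336 - 11 = 23310671/336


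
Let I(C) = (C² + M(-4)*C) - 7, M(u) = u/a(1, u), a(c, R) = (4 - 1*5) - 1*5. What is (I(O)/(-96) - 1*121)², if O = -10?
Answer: 1232501449/82944 ≈ 14859.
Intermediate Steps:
a(c, R) = -6 (a(c, R) = (4 - 5) - 5 = -1 - 5 = -6)
M(u) = -u/6 (M(u) = u/(-6) = u*(-⅙) = -u/6)
I(C) = -7 + C² + 2*C/3 (I(C) = (C² + (-⅙*(-4))*C) - 7 = (C² + 2*C/3) - 7 = -7 + C² + 2*C/3)
(I(O)/(-96) - 1*121)² = ((-7 + (-10)² + (⅔)*(-10))/(-96) - 1*121)² = ((-7 + 100 - 20/3)*(-1/96) - 121)² = ((259/3)*(-1/96) - 121)² = (-259/288 - 121)² = (-35107/288)² = 1232501449/82944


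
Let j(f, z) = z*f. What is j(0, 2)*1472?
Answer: 0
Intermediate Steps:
j(f, z) = f*z
j(0, 2)*1472 = (0*2)*1472 = 0*1472 = 0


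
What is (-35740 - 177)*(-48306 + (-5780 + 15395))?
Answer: 1389664647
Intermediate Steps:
(-35740 - 177)*(-48306 + (-5780 + 15395)) = -35917*(-48306 + 9615) = -35917*(-38691) = 1389664647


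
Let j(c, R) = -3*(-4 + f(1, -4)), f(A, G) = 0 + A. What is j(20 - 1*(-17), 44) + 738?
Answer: 747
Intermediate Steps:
f(A, G) = A
j(c, R) = 9 (j(c, R) = -3*(-4 + 1) = -3*(-3) = 9)
j(20 - 1*(-17), 44) + 738 = 9 + 738 = 747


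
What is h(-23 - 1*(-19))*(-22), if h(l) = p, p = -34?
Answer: 748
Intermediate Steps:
h(l) = -34
h(-23 - 1*(-19))*(-22) = -34*(-22) = 748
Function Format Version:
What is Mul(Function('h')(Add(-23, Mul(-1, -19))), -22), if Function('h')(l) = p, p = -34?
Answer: 748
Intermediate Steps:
Function('h')(l) = -34
Mul(Function('h')(Add(-23, Mul(-1, -19))), -22) = Mul(-34, -22) = 748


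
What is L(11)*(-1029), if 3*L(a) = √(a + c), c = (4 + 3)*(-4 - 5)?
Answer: -686*I*√13 ≈ -2473.4*I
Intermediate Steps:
c = -63 (c = 7*(-9) = -63)
L(a) = √(-63 + a)/3 (L(a) = √(a - 63)/3 = √(-63 + a)/3)
L(11)*(-1029) = (√(-63 + 11)/3)*(-1029) = (√(-52)/3)*(-1029) = ((2*I*√13)/3)*(-1029) = (2*I*√13/3)*(-1029) = -686*I*√13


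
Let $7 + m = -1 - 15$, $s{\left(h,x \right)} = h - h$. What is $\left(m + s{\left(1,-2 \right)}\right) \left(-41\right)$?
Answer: $943$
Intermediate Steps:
$s{\left(h,x \right)} = 0$
$m = -23$ ($m = -7 - 16 = -23$)
$\left(m + s{\left(1,-2 \right)}\right) \left(-41\right) = \left(-23 + 0\right) \left(-41\right) = \left(-23\right) \left(-41\right) = 943$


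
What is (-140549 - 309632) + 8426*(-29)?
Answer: -694535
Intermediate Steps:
(-140549 - 309632) + 8426*(-29) = -450181 - 244354 = -694535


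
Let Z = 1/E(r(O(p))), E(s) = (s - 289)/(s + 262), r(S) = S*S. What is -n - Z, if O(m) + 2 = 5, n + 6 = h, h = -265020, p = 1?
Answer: 74207551/280 ≈ 2.6503e+5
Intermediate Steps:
n = -265026 (n = -6 - 265020 = -265026)
O(m) = 3 (O(m) = -2 + 5 = 3)
r(S) = S**2
E(s) = (-289 + s)/(262 + s)
Z = -271/280 (Z = 1/((-289 + 3**2)/(262 + 3**2)) = 1/((-289 + 9)/(262 + 9)) = 1/(-280/271) = -271/280 ≈ -0.96786)
-n - Z = -1*(-265026) - 1*(-271/280) = 265026 + 271/280 = 74207551/280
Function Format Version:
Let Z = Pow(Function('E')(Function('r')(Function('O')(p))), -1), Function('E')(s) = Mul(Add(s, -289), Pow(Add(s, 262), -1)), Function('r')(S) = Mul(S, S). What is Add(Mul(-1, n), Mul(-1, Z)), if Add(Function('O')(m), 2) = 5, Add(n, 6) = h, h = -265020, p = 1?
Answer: Rational(74207551, 280) ≈ 2.6503e+5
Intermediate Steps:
n = -265026 (n = Add(-6, -265020) = -265026)
Function('O')(m) = 3 (Function('O')(m) = Add(-2, 5) = 3)
Function('r')(S) = Pow(S, 2)
Function('E')(s) = Mul(Pow(Add(262, s), -1), Add(-289, s)) (Function('E')(s) = Mul(Add(-289, s), Pow(Add(262, s), -1)) = Mul(Pow(Add(262, s), -1), Add(-289, s)))
Z = Rational(-271, 280) (Z = Pow(Mul(Pow(Add(262, Pow(3, 2)), -1), Add(-289, Pow(3, 2))), -1) = Pow(Mul(Pow(Add(262, 9), -1), Add(-289, 9)), -1) = Pow(Mul(Pow(271, -1), -280), -1) = Pow(Mul(Rational(1, 271), -280), -1) = Pow(Rational(-280, 271), -1) = Rational(-271, 280) ≈ -0.96786)
Add(Mul(-1, n), Mul(-1, Z)) = Add(Mul(-1, -265026), Mul(-1, Rational(-271, 280))) = Add(265026, Rational(271, 280)) = Rational(74207551, 280)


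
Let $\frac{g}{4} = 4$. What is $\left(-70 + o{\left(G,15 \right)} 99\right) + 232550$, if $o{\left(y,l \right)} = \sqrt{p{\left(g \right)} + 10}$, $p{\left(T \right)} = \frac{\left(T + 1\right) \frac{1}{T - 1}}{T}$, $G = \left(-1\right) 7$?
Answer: $232480 + \frac{33 \sqrt{36255}}{20} \approx 2.3279 \cdot 10^{5}$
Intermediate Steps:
$G = -7$
$g = 16$ ($g = 4 \cdot 4 = 16$)
$p{\left(T \right)} = \frac{1 + T}{T \left(-1 + T\right)}$ ($p{\left(T \right)} = \frac{\left(1 + T\right) \frac{1}{-1 + T}}{T} = \frac{\frac{1}{-1 + T} \left(1 + T\right)}{T} = \frac{1 + T}{T \left(-1 + T\right)}$)
$o{\left(y,l \right)} = \frac{\sqrt{36255}}{60}$ ($o{\left(y,l \right)} = \sqrt{\frac{1 + 16}{16 \left(-1 + 16\right)} + 10} = \sqrt{\frac{1}{16} \cdot \frac{1}{15} \cdot 17 + 10} = \sqrt{\frac{17}{240} + 10} = \sqrt{\frac{2417}{240}} = \frac{\sqrt{36255}}{60}$)
$\left(-70 + o{\left(G,15 \right)} 99\right) + 232550 = \left(-70 + \frac{\sqrt{36255}}{60} \cdot 99\right) + 232550 = \left(-70 + \frac{33 \sqrt{36255}}{20}\right) + 232550 = 232480 + \frac{33 \sqrt{36255}}{20}$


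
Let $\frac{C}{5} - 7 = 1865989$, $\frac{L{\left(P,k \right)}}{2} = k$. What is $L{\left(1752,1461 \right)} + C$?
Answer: $9332902$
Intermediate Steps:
$L{\left(P,k \right)} = 2 k$
$C = 9329980$ ($C = 35 + 5 \cdot 1865989 = 35 + 9329945 = 9329980$)
$L{\left(1752,1461 \right)} + C = 2 \cdot 1461 + 9329980 = 2922 + 9329980 = 9332902$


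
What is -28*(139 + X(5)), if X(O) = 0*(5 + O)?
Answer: -3892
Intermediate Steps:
X(O) = 0
-28*(139 + X(5)) = -28*(139 + 0) = -28*139 = -3892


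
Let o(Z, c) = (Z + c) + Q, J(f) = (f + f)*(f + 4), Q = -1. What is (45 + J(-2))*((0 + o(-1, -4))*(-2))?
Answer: 444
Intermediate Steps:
J(f) = 2*f*(4 + f) (J(f) = (2*f)*(4 + f) = 2*f*(4 + f))
o(Z, c) = -1 + Z + c (o(Z, c) = (Z + c) - 1 = -1 + Z + c)
(45 + J(-2))*((0 + o(-1, -4))*(-2)) = (45 + 2*(-2)*(4 - 2))*((0 + (-1 - 1 - 4))*(-2)) = (45 + 2*(-2)*2)*((0 - 6)*(-2)) = (45 - 8)*(-6*(-2)) = 37*12 = 444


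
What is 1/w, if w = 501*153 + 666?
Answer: 1/77319 ≈ 1.2933e-5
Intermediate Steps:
w = 77319 (w = 76653 + 666 = 77319)
1/w = 1/77319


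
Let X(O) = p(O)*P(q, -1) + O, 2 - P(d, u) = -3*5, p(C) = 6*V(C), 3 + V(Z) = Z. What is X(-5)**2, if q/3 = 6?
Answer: 674041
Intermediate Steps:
q = 18 (q = 3*6 = 18)
V(Z) = -3 + Z
p(C) = -18 + 6*C (p(C) = 6*(-3 + C) = -18 + 6*C)
P(d, u) = 17 (P(d, u) = 2 - (-3)*5 = 2 - 1*(-15) = 2 + 15 = 17)
X(O) = -306 + 103*O (X(O) = (-18 + 6*O)*17 + O = (-306 + 102*O) + O = -306 + 103*O)
X(-5)**2 = (-306 + 103*(-5))**2 = (-306 - 515)**2 = (-821)**2 = 674041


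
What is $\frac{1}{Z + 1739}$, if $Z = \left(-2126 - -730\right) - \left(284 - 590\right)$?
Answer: $\frac{1}{649} \approx 0.0015408$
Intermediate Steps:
$Z = -1090$ ($Z = \left(-2126 + 730\right) - \left(284 - 590\right) = -1396 - -306 = -1396 + 306 = -1090$)
$\frac{1}{Z + 1739} = \frac{1}{-1090 + 1739} = \frac{1}{649}$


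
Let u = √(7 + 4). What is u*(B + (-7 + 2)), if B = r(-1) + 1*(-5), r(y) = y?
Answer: -11*√11 ≈ -36.483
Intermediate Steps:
B = -6 (B = -1 + 1*(-5) = -1 - 5 = -6)
u = √11 ≈ 3.3166
u*(B + (-7 + 2)) = √11*(-6 + (-7 + 2)) = √11*(-6 - 5) = √11*(-11) = -11*√11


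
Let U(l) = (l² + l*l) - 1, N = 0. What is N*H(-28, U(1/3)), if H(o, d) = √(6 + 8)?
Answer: 0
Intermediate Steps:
U(l) = -1 + 2*l² (U(l) = (l² + l²) - 1 = 2*l² - 1 = -1 + 2*l²)
H(o, d) = √14
N*H(-28, U(1/3)) = 0*√14 = 0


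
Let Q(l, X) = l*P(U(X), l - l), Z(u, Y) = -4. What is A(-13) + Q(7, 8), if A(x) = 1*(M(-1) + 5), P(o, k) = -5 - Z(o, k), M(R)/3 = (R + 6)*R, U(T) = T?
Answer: -17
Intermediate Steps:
M(R) = 3*R*(6 + R) (M(R) = 3*((R + 6)*R) = 3*((6 + R)*R) = 3*(R*(6 + R)) = 3*R*(6 + R))
P(o, k) = -1 (P(o, k) = -5 - 1*(-4) = -5 + 4 = -1)
Q(l, X) = -l (Q(l, X) = l*(-1) = -l)
A(x) = -10 (A(x) = 1*(3*(-1)*(6 - 1) + 5) = 1*(3*(-1)*5 + 5) = 1*(-15 + 5) = 1*(-10) = -10)
A(-13) + Q(7, 8) = -10 - 1*7 = -10 - 7 = -17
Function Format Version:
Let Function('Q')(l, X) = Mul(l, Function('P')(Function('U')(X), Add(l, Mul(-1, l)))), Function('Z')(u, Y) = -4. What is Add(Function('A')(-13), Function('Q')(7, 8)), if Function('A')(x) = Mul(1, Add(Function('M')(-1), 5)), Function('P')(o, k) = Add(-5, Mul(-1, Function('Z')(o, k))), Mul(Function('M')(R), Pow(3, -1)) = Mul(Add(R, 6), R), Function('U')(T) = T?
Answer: -17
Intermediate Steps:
Function('M')(R) = Mul(3, R, Add(6, R)) (Function('M')(R) = Mul(3, Mul(Add(R, 6), R)) = Mul(3, Mul(Add(6, R), R)) = Mul(3, Mul(R, Add(6, R))) = Mul(3, R, Add(6, R)))
Function('P')(o, k) = -1 (Function('P')(o, k) = Add(-5, Mul(-1, -4)) = Add(-5, 4) = -1)
Function('Q')(l, X) = Mul(-1, l) (Function('Q')(l, X) = Mul(l, -1) = Mul(-1, l))
Function('A')(x) = -10 (Function('A')(x) = Mul(1, Add(Mul(3, -1, Add(6, -1)), 5)) = Mul(1, Add(Mul(3, -1, 5), 5)) = Mul(1, Add(-15, 5)) = Mul(1, -10) = -10)
Add(Function('A')(-13), Function('Q')(7, 8)) = Add(-10, Mul(-1, 7)) = Add(-10, -7) = -17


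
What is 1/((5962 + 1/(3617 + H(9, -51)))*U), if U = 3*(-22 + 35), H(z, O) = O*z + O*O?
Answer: 443/103005477 ≈ 4.3007e-6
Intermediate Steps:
H(z, O) = O² + O*z (H(z, O) = O*z + O² = O² + O*z)
U = 39 (U = 3*13 = 39)
1/((5962 + 1/(3617 + H(9, -51)))*U) = 1/((5962 + 1/(3617 - 51*(-51 + 9)))*39) = (1/39)/(5962 + 1/(3617 - 51*(-42))) = (1/39)/(5962 + 1/(3617 + 2142)) = (1/39)/(5962 + 1/5759) = (1/39)/(34335159/5759) = (5759/34335159)*(1/39) = 443/103005477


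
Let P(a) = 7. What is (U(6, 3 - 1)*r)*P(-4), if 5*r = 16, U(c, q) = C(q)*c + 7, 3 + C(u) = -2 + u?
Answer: -1232/5 ≈ -246.40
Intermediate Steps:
C(u) = -5 + u (C(u) = -3 + (-2 + u) = -5 + u)
U(c, q) = 7 + c*(-5 + q) (U(c, q) = (-5 + q)*c + 7 = c*(-5 + q) + 7 = 7 + c*(-5 + q))
r = 16/5 (r = (⅕)*16 = 16/5 ≈ 3.2000)
(U(6, 3 - 1)*r)*P(-4) = ((7 + 6*(-5 + (3 - 1)))*(16/5))*7 = ((7 + 6*(-5 + 2))*(16/5))*7 = ((7 + 6*(-3))*(16/5))*7 = ((7 - 18)*(16/5))*7 = -11*16/5*7 = -176/5*7 = -1232/5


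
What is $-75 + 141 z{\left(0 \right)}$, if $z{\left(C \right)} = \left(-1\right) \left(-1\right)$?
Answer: $66$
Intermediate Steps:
$z{\left(C \right)} = 1$
$-75 + 141 z{\left(0 \right)} = -75 + 141 \cdot 1 = -75 + 141 = 66$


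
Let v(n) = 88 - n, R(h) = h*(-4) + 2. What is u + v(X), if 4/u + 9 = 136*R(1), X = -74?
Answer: 45518/281 ≈ 161.99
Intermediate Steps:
R(h) = 2 - 4*h (R(h) = -4*h + 2 = 2 - 4*h)
u = -4/281 (u = 4/(-9 + 136*(2 - 4*1)) = 4/(-9 + 136*(2 - 4)) = 4/(-9 + 136*(-2)) = 4/(-9 - 272) = 4/(-281) = 4*(-1/281) = -4/281 ≈ -0.014235)
u + v(X) = -4/281 + (88 - 1*(-74)) = -4/281 + (88 + 74) = -4/281 + 162 = 45518/281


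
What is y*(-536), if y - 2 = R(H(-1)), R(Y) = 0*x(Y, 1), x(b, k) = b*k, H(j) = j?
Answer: -1072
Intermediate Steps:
R(Y) = 0 (R(Y) = 0*(Y*1) = 0*Y = 0)
y = 2 (y = 2 + 0 = 2)
y*(-536) = 2*(-536) = -1072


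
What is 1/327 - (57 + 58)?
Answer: -37604/327 ≈ -115.00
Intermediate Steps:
1/327 - (57 + 58) = 1/327 - 1*115 = 1/327 - 115 = -37604/327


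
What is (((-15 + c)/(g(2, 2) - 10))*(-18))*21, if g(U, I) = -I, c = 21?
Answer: 189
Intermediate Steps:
(((-15 + c)/(g(2, 2) - 10))*(-18))*21 = (((-15 + 21)/(-1*2 - 10))*(-18))*21 = ((6/(-2 - 10))*(-18))*21 = ((6/(-12))*(-18))*21 = ((6*(-1/12))*(-18))*21 = -½*(-18)*21 = 9*21 = 189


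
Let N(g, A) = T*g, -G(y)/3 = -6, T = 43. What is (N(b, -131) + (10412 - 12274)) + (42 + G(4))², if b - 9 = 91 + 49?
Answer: 8145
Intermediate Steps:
G(y) = 18 (G(y) = -3*(-6) = 18)
b = 149 (b = 9 + (91 + 49) = 9 + 140 = 149)
N(g, A) = 43*g
(N(b, -131) + (10412 - 12274)) + (42 + G(4))² = (43*149 + (10412 - 12274)) + (42 + 18)² = (6407 - 1862) + 60² = 4545 + 3600 = 8145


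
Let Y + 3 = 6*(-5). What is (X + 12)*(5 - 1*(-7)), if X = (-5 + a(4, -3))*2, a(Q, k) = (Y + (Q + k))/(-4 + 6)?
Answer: -360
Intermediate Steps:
Y = -33 (Y = -3 + 6*(-5) = -3 - 30 = -33)
a(Q, k) = -33/2 + Q/2 + k/2 (a(Q, k) = (-33 + (Q + k))/(-4 + 6) = (-33 + Q + k)/2 = (-33 + Q + k)*(½) = -33/2 + Q/2 + k/2)
X = -42 (X = (-5 + (-33/2 + (½)*4 + (½)*(-3)))*2 = (-5 + (-33/2 + 2 - 3/2))*2 = (-5 - 16)*2 = -21*2 = -42)
(X + 12)*(5 - 1*(-7)) = (-42 + 12)*(5 - 1*(-7)) = -30*(5 + 7) = -30*12 = -360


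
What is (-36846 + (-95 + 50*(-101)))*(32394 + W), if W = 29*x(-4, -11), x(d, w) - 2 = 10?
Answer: -1374869322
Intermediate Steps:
x(d, w) = 12 (x(d, w) = 2 + 10 = 12)
W = 348 (W = 29*12 = 348)
(-36846 + (-95 + 50*(-101)))*(32394 + W) = (-36846 + (-95 + 50*(-101)))*(32394 + 348) = (-36846 + (-95 - 5050))*32742 = (-36846 - 5145)*32742 = -41991*32742 = -1374869322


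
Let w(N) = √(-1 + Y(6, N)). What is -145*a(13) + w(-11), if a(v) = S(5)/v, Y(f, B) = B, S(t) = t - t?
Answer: 2*I*√3 ≈ 3.4641*I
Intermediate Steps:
S(t) = 0
w(N) = √(-1 + N)
a(v) = 0 (a(v) = 0/v = 0)
-145*a(13) + w(-11) = -145*0 + √(-1 - 11) = 0 + √(-12) = 0 + 2*I*√3 = 2*I*√3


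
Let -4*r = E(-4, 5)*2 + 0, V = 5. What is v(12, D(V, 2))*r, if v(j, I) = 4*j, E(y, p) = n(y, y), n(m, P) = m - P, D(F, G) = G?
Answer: 0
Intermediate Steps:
E(y, p) = 0 (E(y, p) = y - y = 0)
r = 0 (r = -(0*2 + 0)/4 = -(0 + 0)/4 = -¼*0 = 0)
v(12, D(V, 2))*r = (4*12)*0 = 48*0 = 0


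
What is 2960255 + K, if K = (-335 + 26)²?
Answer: 3055736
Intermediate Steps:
K = 95481 (K = (-309)² = 95481)
2960255 + K = 2960255 + 95481 = 3055736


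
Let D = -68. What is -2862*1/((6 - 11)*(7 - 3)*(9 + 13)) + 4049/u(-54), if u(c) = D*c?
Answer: 1536353/201960 ≈ 7.6072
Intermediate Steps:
u(c) = -68*c
-2862*1/((6 - 11)*(7 - 3)*(9 + 13)) + 4049/u(-54) = -2862*1/((6 - 11)*(7 - 3)*(9 + 13)) + 4049/((-68*(-54))) = -2862/(22*(-5*4)) + 4049/3672 = -2862/(22*(-20)) + 4049*(1/3672) = -2862/(-440) + 4049/3672 = -2862*(-1/440) + 4049/3672 = 1431/220 + 4049/3672 = 1536353/201960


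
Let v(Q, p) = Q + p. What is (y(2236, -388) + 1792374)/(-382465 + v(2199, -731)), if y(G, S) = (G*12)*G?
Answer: -6865414/42333 ≈ -162.18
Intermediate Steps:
y(G, S) = 12*G**2 (y(G, S) = (12*G)*G = 12*G**2)
(y(2236, -388) + 1792374)/(-382465 + v(2199, -731)) = (12*2236**2 + 1792374)/(-382465 + (2199 - 731)) = (12*4999696 + 1792374)/(-382465 + 1468) = (59996352 + 1792374)/(-380997) = 61788726*(-1/380997) = -6865414/42333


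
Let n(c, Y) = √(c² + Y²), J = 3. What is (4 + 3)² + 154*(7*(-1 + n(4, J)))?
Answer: 4361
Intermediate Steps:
n(c, Y) = √(Y² + c²)
(4 + 3)² + 154*(7*(-1 + n(4, J))) = (4 + 3)² + 154*(7*(-1 + √(3² + 4²))) = 7² + 154*(7*(-1 + √(9 + 16))) = 49 + 154*(7*(-1 + √25)) = 49 + 154*(7*(-1 + 5)) = 49 + 154*(7*4) = 49 + 154*28 = 49 + 4312 = 4361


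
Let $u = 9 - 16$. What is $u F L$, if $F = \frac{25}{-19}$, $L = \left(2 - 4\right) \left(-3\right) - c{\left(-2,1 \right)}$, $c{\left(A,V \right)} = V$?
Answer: $\frac{875}{19} \approx 46.053$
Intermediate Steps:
$u = -7$ ($u = 9 - 16 = -7$)
$L = 5$ ($L = \left(2 - 4\right) \left(-3\right) - 1 = \left(-2\right) \left(-3\right) - 1 = 6 - 1 = 5$)
$F = - \frac{25}{19}$ ($F = 25 \left(- \frac{1}{19}\right) = - \frac{25}{19} \approx -1.3158$)
$u F L = \left(-7\right) \left(- \frac{25}{19}\right) 5 = \frac{175}{19} \cdot 5 = \frac{875}{19}$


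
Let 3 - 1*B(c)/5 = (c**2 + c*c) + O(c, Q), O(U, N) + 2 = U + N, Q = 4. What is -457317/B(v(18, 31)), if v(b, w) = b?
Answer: 65331/475 ≈ 137.54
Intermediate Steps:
O(U, N) = -2 + N + U (O(U, N) = -2 + (U + N) = -2 + (N + U) = -2 + N + U)
B(c) = 5 - 10*c**2 - 5*c (B(c) = 15 - 5*((c**2 + c*c) + (-2 + 4 + c)) = 15 - 5*((c**2 + c**2) + (2 + c)) = 15 - 5*(2*c**2 + (2 + c)) = 15 - 5*(2 + c + 2*c**2) = 15 + (-10 - 10*c**2 - 5*c) = 5 - 10*c**2 - 5*c)
-457317/B(v(18, 31)) = -457317/(5 - 10*18**2 - 5*18) = -457317/(5 - 10*324 - 90) = -457317/(5 - 3240 - 90) = -457317/(-3325) = -457317*(-1/3325) = 65331/475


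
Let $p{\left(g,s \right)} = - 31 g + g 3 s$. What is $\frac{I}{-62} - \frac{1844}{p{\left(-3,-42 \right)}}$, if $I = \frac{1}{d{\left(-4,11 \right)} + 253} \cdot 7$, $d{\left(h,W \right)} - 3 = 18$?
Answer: $- \frac{31329169}{8001348} \approx -3.9155$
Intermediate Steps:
$d{\left(h,W \right)} = 21$ ($d{\left(h,W \right)} = 3 + 18 = 21$)
$p{\left(g,s \right)} = - 31 g + 3 g s$
$I = \frac{7}{274}$ ($I = \frac{1}{21 + 253} \cdot 7 = \frac{1}{274} \cdot 7 = \frac{7}{274} \approx 0.025547$)
$\frac{I}{-62} - \frac{1844}{p{\left(-3,-42 \right)}} = \frac{7}{274 \left(-62\right)} - \frac{1844}{\left(-3\right) \left(-31 + 3 \left(-42\right)\right)} = \frac{7}{274} \left(- \frac{1}{62}\right) - \frac{1844}{\left(-3\right) \left(-31 - 126\right)} = - \frac{7}{16988} - \frac{1844}{\left(-3\right) \left(-157\right)} = - \frac{7}{16988} - \frac{1844}{471} = - \frac{31329169}{8001348}$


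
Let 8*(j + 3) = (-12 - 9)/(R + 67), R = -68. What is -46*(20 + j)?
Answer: -3611/4 ≈ -902.75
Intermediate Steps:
j = -3/8 (j = -3 + ((-12 - 9)/(-68 + 67))/8 = -3 + (-21/(-1))/8 = -3 + (-21*(-1))/8 = -3 + (1/8)*21 = -3 + 21/8 = -3/8 ≈ -0.37500)
-46*(20 + j) = -46*(20 - 3/8) = -46*157/8 = -3611/4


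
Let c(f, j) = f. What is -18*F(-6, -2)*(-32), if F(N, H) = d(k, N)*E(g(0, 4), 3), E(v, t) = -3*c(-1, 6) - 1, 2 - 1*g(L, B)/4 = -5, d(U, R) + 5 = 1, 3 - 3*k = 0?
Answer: -4608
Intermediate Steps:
k = 1 (k = 1 - 1/3*0 = 1 + 0 = 1)
d(U, R) = -4 (d(U, R) = -5 + 1 = -4)
g(L, B) = 28 (g(L, B) = 8 - 4*(-5) = 8 + 20 = 28)
E(v, t) = 2 (E(v, t) = -3*(-1) - 1 = 3 - 1 = 2)
F(N, H) = -8 (F(N, H) = -4*2 = -8)
-18*F(-6, -2)*(-32) = -18*(-8)*(-32) = 144*(-32) = -4608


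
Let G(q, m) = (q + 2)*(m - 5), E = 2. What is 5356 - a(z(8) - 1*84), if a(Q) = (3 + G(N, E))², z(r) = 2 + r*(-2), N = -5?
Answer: 5212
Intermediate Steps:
G(q, m) = (-5 + m)*(2 + q) (G(q, m) = (2 + q)*(-5 + m) = (-5 + m)*(2 + q))
z(r) = 2 - 2*r
a(Q) = 144 (a(Q) = (3 + (-10 - 5*(-5) + 2*2 + 2*(-5)))² = (3 + (-10 + 25 + 4 - 10))² = (3 + 9)² = 12² = 144)
5356 - a(z(8) - 1*84) = 5356 - 1*144 = 5356 - 144 = 5212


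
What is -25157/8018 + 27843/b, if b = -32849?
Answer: -1049627467/263383282 ≈ -3.9852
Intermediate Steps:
-25157/8018 + 27843/b = -25157/8018 + 27843/(-32849) = -25157*1/8018 + 27843*(-1/32849) = -25157/8018 - 27843/32849 = -1049627467/263383282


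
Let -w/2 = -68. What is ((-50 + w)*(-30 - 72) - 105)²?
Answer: 78801129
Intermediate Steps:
w = 136 (w = -2*(-68) = 136)
((-50 + w)*(-30 - 72) - 105)² = ((-50 + 136)*(-30 - 72) - 105)² = (86*(-102) - 105)² = (-8772 - 105)² = (-8877)² = 78801129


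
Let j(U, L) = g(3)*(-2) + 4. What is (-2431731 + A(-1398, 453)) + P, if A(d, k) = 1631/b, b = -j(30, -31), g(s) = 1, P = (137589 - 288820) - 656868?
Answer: -6481291/2 ≈ -3.2406e+6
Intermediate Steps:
P = -808099 (P = -151231 - 656868 = -808099)
j(U, L) = 2 (j(U, L) = 1*(-2) + 4 = -2 + 4 = 2)
b = -2 (b = -1*2 = -2)
A(d, k) = -1631/2 (A(d, k) = 1631/(-2) = 1631*(-½) = -1631/2)
(-2431731 + A(-1398, 453)) + P = (-2431731 - 1631/2) - 808099 = -4865093/2 - 808099 = -6481291/2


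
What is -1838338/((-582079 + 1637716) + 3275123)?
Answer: -919169/2165380 ≈ -0.42448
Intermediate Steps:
-1838338/((-582079 + 1637716) + 3275123) = -1838338/(1055637 + 3275123) = -1838338/4330760 = -1838338*1/4330760 = -919169/2165380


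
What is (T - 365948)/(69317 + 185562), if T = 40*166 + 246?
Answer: -359062/254879 ≈ -1.4088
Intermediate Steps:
T = 6886 (T = 6640 + 246 = 6886)
(T - 365948)/(69317 + 185562) = (6886 - 365948)/(69317 + 185562) = -359062/254879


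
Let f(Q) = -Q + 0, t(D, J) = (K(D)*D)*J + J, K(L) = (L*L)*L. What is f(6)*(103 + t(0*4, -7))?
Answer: -576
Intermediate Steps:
K(L) = L³ (K(L) = L²*L = L³)
t(D, J) = J + J*D⁴ (t(D, J) = (D³*D)*J + J = D⁴*J + J = J*D⁴ + J = J + J*D⁴)
f(Q) = -Q
f(6)*(103 + t(0*4, -7)) = (-1*6)*(103 - 7*(1 + (0*4)⁴)) = -6*(103 - 7*(1 + 0⁴)) = -6*(103 - 7*(1 + 0)) = -6*(103 - 7*1) = -6*(103 - 7) = -6*96 = -576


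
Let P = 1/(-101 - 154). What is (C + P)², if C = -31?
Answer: 62504836/65025 ≈ 961.24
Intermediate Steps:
P = -1/255 (P = 1/(-255) = -1/255 ≈ -0.0039216)
(C + P)² = (-31 - 1/255)² = (-7906/255)² = 62504836/65025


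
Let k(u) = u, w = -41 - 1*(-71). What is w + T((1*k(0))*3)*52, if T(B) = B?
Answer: 30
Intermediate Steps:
w = 30 (w = -41 + 71 = 30)
w + T((1*k(0))*3)*52 = 30 + ((1*0)*3)*52 = 30 + (0*3)*52 = 30 + 0*52 = 30 + 0 = 30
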